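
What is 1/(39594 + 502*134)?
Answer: 1/106862 ≈ 9.3579e-6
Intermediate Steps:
1/(39594 + 502*134) = 1/(39594 + 67268) = 1/106862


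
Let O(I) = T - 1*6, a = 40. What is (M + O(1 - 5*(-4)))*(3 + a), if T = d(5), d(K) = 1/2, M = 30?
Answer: 2107/2 ≈ 1053.5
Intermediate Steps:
d(K) = ½
T = ½ ≈ 0.50000
O(I) = -11/2 (O(I) = ½ - 1*6 = ½ - 6 = -11/2)
(M + O(1 - 5*(-4)))*(3 + a) = (30 - 11/2)*(3 + 40) = (49/2)*43 = 2107/2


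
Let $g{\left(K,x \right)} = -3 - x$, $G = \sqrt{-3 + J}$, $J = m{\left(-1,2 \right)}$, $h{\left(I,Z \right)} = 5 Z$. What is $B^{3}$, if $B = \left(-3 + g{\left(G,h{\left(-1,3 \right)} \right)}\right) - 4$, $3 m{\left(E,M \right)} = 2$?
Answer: $-15625$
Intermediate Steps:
$m{\left(E,M \right)} = \frac{2}{3}$ ($m{\left(E,M \right)} = \frac{1}{3} \cdot 2 = \frac{2}{3}$)
$J = \frac{2}{3} \approx 0.66667$
$G = \frac{i \sqrt{21}}{3}$ ($G = \sqrt{-3 + \frac{2}{3}} = \sqrt{- \frac{7}{3}} = \frac{i \sqrt{21}}{3} \approx 1.5275 i$)
$B = -25$ ($B = \left(-3 - \left(3 + 5 \cdot 3\right)\right) - 4 = \left(-3 - 18\right) - 4 = -21 - 4 = -25$)
$B^{3} = \left(-25\right)^{3} = -15625$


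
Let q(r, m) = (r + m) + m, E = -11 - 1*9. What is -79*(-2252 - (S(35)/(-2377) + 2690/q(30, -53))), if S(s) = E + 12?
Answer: 15817173889/90326 ≈ 1.7511e+5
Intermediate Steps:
E = -20 (E = -11 - 9 = -20)
q(r, m) = r + 2*m (q(r, m) = (m + r) + m = r + 2*m)
S(s) = -8 (S(s) = -20 + 12 = -8)
-79*(-2252 - (S(35)/(-2377) + 2690/q(30, -53))) = -79*(-2252 - (-8/(-2377) + 2690/(30 + 2*(-53)))) = -79*(-2252 - (-8*(-1/2377) + 2690/(30 - 106))) = -79*(-2252 - (8/2377 + 2690/(-76))) = -79*(-2252 - (8/2377 + 2690*(-1/76))) = -79*(-2252 - (8/2377 - 1345/38)) = -79*(-2252 - 1*(-3196761/90326)) = -79*(-2252 + 3196761/90326) = -79*(-200217391/90326) = 15817173889/90326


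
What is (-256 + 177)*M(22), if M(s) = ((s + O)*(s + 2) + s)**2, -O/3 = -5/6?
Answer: -29395900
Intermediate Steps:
O = 5/2 (O = -(-15)/6 = -3*(-5/6) = 5/2 ≈ 2.5000)
M(s) = (s + (2 + s)*(5/2 + s))**2 (M(s) = ((s + 5/2)*(s + 2) + s)**2 = ((5/2 + s)*(2 + s) + s)**2 = ((2 + s)*(5/2 + s) + s)**2 = (s + (2 + s)*(5/2 + s))**2)
(-256 + 177)*M(22) = (-256 + 177)*((10 + 2*22**2 + 11*22)**2/4) = -79*(10 + 2*484 + 242)**2/4 = -79*(10 + 968 + 242)**2/4 = -79*1220**2/4 = -79*1488400/4 = -79*372100 = -29395900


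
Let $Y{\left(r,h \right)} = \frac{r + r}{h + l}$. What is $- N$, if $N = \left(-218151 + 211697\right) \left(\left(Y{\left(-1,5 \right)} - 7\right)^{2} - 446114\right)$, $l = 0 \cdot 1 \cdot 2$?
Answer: $- \frac{71971658374}{25} \approx -2.8789 \cdot 10^{9}$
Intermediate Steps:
$l = 0$ ($l = 0 \cdot 2 = 0$)
$Y{\left(r,h \right)} = \frac{2 r}{h}$ ($Y{\left(r,h \right)} = \frac{r + r}{h + 0} = \frac{2 r}{h}$)
$N = \frac{71971658374}{25}$ ($N = \left(-218151 + 211697\right) \left(\left(2 \left(-1\right) \frac{1}{5} - 7\right)^{2} - 446114\right) = - 6454 \left(\left(2 \left(-1\right) \frac{1}{5} - 7\right)^{2} - 446114\right) = - 6454 \left(\left(- \frac{2}{5} - 7\right)^{2} - 446114\right) = - 6454 \left(\left(- \frac{37}{5}\right)^{2} - 446114\right) = - 6454 \left(\frac{1369}{25} - 446114\right) = \left(-6454\right) \left(- \frac{11151481}{25}\right) = \frac{71971658374}{25} \approx 2.8789 \cdot 10^{9}$)
$- N = \left(-1\right) \frac{71971658374}{25} = - \frac{71971658374}{25}$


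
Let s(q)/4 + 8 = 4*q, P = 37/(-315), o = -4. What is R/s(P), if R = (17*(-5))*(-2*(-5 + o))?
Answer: 240975/5336 ≈ 45.160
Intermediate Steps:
P = -37/315 (P = 37*(-1/315) = -37/315 ≈ -0.11746)
s(q) = -32 + 16*q (s(q) = -32 + 4*(4*q) = -32 + 16*q)
R = -1530 (R = (17*(-5))*(-2*(-5 - 4)) = -(-170)*(-9) = -85*18 = -1530)
R/s(P) = -1530/(-32 + 16*(-37/315)) = -1530/(-32 - 592/315) = -1530/(-10672/315) = -1530*(-315/10672) = 240975/5336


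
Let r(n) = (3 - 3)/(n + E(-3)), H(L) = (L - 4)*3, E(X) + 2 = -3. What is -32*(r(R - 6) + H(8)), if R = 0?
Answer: -384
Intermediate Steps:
E(X) = -5 (E(X) = -2 - 3 = -5)
H(L) = -12 + 3*L (H(L) = (-4 + L)*3 = -12 + 3*L)
r(n) = 0 (r(n) = (3 - 3)/(n - 5) = 0/(-5 + n) = 0)
-32*(r(R - 6) + H(8)) = -32*(0 + (-12 + 3*8)) = -32*(0 + (-12 + 24)) = -32*(0 + 12) = -32*12 = -384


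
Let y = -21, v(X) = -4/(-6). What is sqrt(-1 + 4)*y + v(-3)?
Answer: 2/3 - 21*sqrt(3) ≈ -35.706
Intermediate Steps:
v(X) = 2/3 (v(X) = -4*(-1/6) = 2/3)
sqrt(-1 + 4)*y + v(-3) = sqrt(-1 + 4)*(-21) + 2/3 = sqrt(3)*(-21) + 2/3 = -21*sqrt(3) + 2/3 = 2/3 - 21*sqrt(3)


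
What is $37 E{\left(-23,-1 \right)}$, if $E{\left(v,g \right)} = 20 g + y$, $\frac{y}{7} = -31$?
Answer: $-8769$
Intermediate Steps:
$y = -217$ ($y = 7 \left(-31\right) = -217$)
$E{\left(v,g \right)} = -217 + 20 g$ ($E{\left(v,g \right)} = 20 g - 217 = -217 + 20 g$)
$37 E{\left(-23,-1 \right)} = 37 \left(-217 + 20 \left(-1\right)\right) = 37 \left(-217 - 20\right) = 37 \left(-237\right) = -8769$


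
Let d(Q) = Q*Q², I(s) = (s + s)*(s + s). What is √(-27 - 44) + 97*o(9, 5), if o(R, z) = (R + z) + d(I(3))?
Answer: 4526990 + I*√71 ≈ 4.527e+6 + 8.4261*I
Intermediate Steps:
I(s) = 4*s² (I(s) = (2*s)*(2*s) = 4*s²)
d(Q) = Q³
o(R, z) = 46656 + R + z (o(R, z) = (R + z) + (4*3²)³ = (R + z) + (4*9)³ = (R + z) + 36³ = (R + z) + 46656 = 46656 + R + z)
√(-27 - 44) + 97*o(9, 5) = √(-27 - 44) + 97*(46656 + 9 + 5) = √(-71) + 97*46670 = I*√71 + 4526990 = 4526990 + I*√71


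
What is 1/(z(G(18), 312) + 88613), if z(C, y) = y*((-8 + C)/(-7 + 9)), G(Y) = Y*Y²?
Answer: 1/997157 ≈ 1.0029e-6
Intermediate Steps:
G(Y) = Y³
z(C, y) = y*(-4 + C/2) (z(C, y) = y*((-8 + C)/2) = y*((-8 + C)*(½)) = y*(-4 + C/2))
1/(z(G(18), 312) + 88613) = 1/((½)*312*(-8 + 18³) + 88613) = 1/((½)*312*(-8 + 5832) + 88613) = 1/((½)*312*5824 + 88613) = 1/(908544 + 88613) = 1/997157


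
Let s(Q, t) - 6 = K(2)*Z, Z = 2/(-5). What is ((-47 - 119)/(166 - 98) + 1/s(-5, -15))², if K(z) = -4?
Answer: 556516/104329 ≈ 5.3342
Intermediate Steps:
Z = -⅖ (Z = 2*(-⅕) = -⅖ ≈ -0.40000)
s(Q, t) = 38/5 (s(Q, t) = 6 - 4*(-⅖) = 6 + 8/5 = 38/5)
((-47 - 119)/(166 - 98) + 1/s(-5, -15))² = ((-47 - 119)/(166 - 98) + 1/(38/5))² = (-166/68 + 5/38)² = (-166*1/68 + 5/38)² = (-83/34 + 5/38)² = (-746/323)² = 556516/104329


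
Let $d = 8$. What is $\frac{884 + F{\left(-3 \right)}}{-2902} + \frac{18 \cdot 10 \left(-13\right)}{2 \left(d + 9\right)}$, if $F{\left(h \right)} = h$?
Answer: $- \frac{3410317}{49334} \approx -69.127$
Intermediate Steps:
$\frac{884 + F{\left(-3 \right)}}{-2902} + \frac{18 \cdot 10 \left(-13\right)}{2 \left(d + 9\right)} = \frac{884 - 3}{-2902} + \frac{18 \cdot 10 \left(-13\right)}{2 \left(8 + 9\right)} = 881 \left(- \frac{1}{2902}\right) + \frac{180 \left(-13\right)}{2 \cdot 17} = - \frac{881}{2902} - \frac{2340}{34} = - \frac{881}{2902} - \frac{1170}{17} = - \frac{3410317}{49334}$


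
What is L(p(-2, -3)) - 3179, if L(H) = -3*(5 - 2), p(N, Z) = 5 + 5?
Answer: -3188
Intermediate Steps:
p(N, Z) = 10
L(H) = -9 (L(H) = -3*3 = -9)
L(p(-2, -3)) - 3179 = -9 - 3179 = -3188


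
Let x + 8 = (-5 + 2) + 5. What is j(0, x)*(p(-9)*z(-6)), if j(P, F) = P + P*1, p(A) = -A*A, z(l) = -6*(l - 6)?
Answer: 0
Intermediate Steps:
z(l) = 36 - 6*l (z(l) = -6*(-6 + l) = 36 - 6*l)
p(A) = -A²
x = -6 (x = -8 + ((-5 + 2) + 5) = -8 + (-3 + 5) = -8 + 2 = -6)
j(P, F) = 2*P (j(P, F) = P + P = 2*P)
j(0, x)*(p(-9)*z(-6)) = (2*0)*((-1*(-9)²)*(36 - 6*(-6))) = 0*((-1*81)*(36 + 36)) = 0*(-81*72) = 0*(-5832) = 0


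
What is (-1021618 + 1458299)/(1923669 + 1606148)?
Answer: 436681/3529817 ≈ 0.12371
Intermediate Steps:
(-1021618 + 1458299)/(1923669 + 1606148) = 436681/3529817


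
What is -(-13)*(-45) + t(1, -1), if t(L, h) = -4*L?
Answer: -589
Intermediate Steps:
-(-13)*(-45) + t(1, -1) = -(-13)*(-45) - 4*1 = -13*45 - 4 = -585 - 4 = -589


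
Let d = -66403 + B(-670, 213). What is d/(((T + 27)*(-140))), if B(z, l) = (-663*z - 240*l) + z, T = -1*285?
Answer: 326017/36120 ≈ 9.0259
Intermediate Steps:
T = -285
B(z, l) = -662*z - 240*l
d = 326017 (d = -66403 + (-662*(-670) - 240*213) = -66403 + (443540 - 51120) = -66403 + 392420 = 326017)
d/(((T + 27)*(-140))) = 326017/(((-285 + 27)*(-140))) = 326017/((-258*(-140))) = 326017/36120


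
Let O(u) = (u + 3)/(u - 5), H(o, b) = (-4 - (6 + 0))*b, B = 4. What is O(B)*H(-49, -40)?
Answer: -2800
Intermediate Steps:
H(o, b) = -10*b (H(o, b) = (-4 - 1*6)*b = (-4 - 6)*b = -10*b)
O(u) = (3 + u)/(-5 + u)
O(B)*H(-49, -40) = ((3 + 4)/(-5 + 4))*(-10*(-40)) = (7/(-1))*400 = -1*7*400 = -7*400 = -2800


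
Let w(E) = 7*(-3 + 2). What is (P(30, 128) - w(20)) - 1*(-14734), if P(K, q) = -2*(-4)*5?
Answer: 14781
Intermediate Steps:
w(E) = -7 (w(E) = 7*(-1) = -7)
P(K, q) = 40 (P(K, q) = 8*5 = 40)
(P(30, 128) - w(20)) - 1*(-14734) = (40 - 1*(-7)) - 1*(-14734) = (40 + 7) + 14734 = 47 + 14734 = 14781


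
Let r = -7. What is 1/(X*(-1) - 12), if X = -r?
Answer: -1/19 ≈ -0.052632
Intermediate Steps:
X = 7 (X = -1*(-7) = 7)
1/(X*(-1) - 12) = 1/(7*(-1) - 12) = 1/(-7 - 12) = 1/(-19) = -1/19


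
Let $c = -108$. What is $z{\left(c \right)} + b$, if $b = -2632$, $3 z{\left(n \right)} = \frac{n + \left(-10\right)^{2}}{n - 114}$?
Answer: $- \frac{876452}{333} \approx -2632.0$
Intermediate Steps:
$z{\left(n \right)} = \frac{100 + n}{3 \left(-114 + n\right)}$ ($z{\left(n \right)} = \frac{\left(n + \left(-10\right)^{2}\right) \frac{1}{n - 114}}{3} = \frac{\left(n + 100\right) \frac{1}{-114 + n}}{3} = \frac{\left(100 + n\right) \frac{1}{-114 + n}}{3} = \frac{\frac{1}{-114 + n} \left(100 + n\right)}{3} = \frac{100 + n}{3 \left(-114 + n\right)}$)
$z{\left(c \right)} + b = \frac{100 - 108}{3 \left(-114 - 108\right)} - 2632 = \frac{1}{3} \frac{1}{-222} \left(-8\right) - 2632 = \frac{1}{3} \left(- \frac{1}{222}\right) \left(-8\right) - 2632 = \frac{4}{333} - 2632 = - \frac{876452}{333}$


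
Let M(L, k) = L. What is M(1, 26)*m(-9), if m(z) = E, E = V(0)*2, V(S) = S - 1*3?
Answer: -6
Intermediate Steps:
V(S) = -3 + S (V(S) = S - 3 = -3 + S)
E = -6 (E = (-3 + 0)*2 = -3*2 = -6)
m(z) = -6
M(1, 26)*m(-9) = 1*(-6) = -6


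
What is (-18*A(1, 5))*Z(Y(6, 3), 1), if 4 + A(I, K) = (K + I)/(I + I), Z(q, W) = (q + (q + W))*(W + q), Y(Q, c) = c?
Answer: 504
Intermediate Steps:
Z(q, W) = (W + q)*(W + 2*q) (Z(q, W) = (q + (W + q))*(W + q) = (W + 2*q)*(W + q) = (W + q)*(W + 2*q))
A(I, K) = -4 + (I + K)/(2*I) (A(I, K) = -4 + (K + I)/(I + I) = -4 + (I + K)/((2*I)) = -4 + (I + K)*(1/(2*I)) = -4 + (I + K)/(2*I))
(-18*A(1, 5))*Z(Y(6, 3), 1) = (-9*(5 - 7*1)/1)*(1² + 2*3² + 3*1*3) = (-9*(5 - 7))*(1 + 2*9 + 9) = (-9*(-2))*(1 + 18 + 9) = -18*(-1)*28 = 18*28 = 504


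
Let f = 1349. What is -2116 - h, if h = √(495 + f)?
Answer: -2116 - 2*√461 ≈ -2158.9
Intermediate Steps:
h = 2*√461 (h = √(495 + 1349) = √1844 = 2*√461 ≈ 42.942)
-2116 - h = -2116 - 2*√461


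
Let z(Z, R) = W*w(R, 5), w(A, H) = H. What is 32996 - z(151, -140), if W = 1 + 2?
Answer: 32981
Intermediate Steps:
W = 3
z(Z, R) = 15 (z(Z, R) = 3*5 = 15)
32996 - z(151, -140) = 32996 - 1*15 = 32996 - 15 = 32981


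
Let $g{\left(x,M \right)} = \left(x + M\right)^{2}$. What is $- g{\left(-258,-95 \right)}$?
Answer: $-124609$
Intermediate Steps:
$g{\left(x,M \right)} = \left(M + x\right)^{2}$
$- g{\left(-258,-95 \right)} = - \left(-95 - 258\right)^{2} = - \left(-353\right)^{2} = \left(-1\right) 124609 = -124609$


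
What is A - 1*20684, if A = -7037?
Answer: -27721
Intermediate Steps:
A - 1*20684 = -7037 - 1*20684 = -7037 - 20684 = -27721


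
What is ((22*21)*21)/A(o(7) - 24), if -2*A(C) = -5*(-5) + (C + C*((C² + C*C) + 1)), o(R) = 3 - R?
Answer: 6468/14645 ≈ 0.44165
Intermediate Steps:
A(C) = -25/2 - C/2 - C*(1 + 2*C²)/2 (A(C) = -(-5*(-5) + (C + C*((C² + C*C) + 1)))/2 = -(25 + (C + C*((C² + C²) + 1)))/2 = -(25 + (C + C*(2*C² + 1)))/2 = -(25 + (C + C*(1 + 2*C²)))/2 = -(25 + C + C*(1 + 2*C²))/2 = -25/2 - C/2 - C*(1 + 2*C²)/2)
((22*21)*21)/A(o(7) - 24) = ((22*21)*21)/(-25/2 - ((3 - 1*7) - 24) - ((3 - 1*7) - 24)³) = (462*21)/(-25/2 - ((3 - 7) - 24) - ((3 - 7) - 24)³) = 9702/(-25/2 - (-4 - 24) - (-4 - 24)³) = 9702/(-25/2 - 1*(-28) - 1*(-28)³) = 9702/(-25/2 + 28 - 1*(-21952)) = 9702/(-25/2 + 28 + 21952) = 9702/(43935/2) = 9702*(2/43935) = 6468/14645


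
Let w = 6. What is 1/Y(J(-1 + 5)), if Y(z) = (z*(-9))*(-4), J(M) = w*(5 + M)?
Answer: 1/1944 ≈ 0.00051440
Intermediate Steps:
J(M) = 30 + 6*M (J(M) = 6*(5 + M) = 30 + 6*M)
Y(z) = 36*z (Y(z) = -9*z*(-4) = 36*z)
1/Y(J(-1 + 5)) = 1/(36*(30 + 6*(-1 + 5))) = 1/(36*(30 + 6*4)) = 1/(36*(30 + 24)) = 1/(36*54) = 1/1944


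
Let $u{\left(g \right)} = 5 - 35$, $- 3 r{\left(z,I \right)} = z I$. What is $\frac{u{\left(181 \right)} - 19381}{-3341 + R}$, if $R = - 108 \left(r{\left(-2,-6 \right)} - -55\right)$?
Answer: $\frac{19411}{8849} \approx 2.1936$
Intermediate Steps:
$r{\left(z,I \right)} = - \frac{I z}{3}$ ($r{\left(z,I \right)} = - \frac{z I}{3} = - \frac{I z}{3}$)
$R = -5508$ ($R = - 108 \left(\left(- \frac{1}{3}\right) \left(-6\right) \left(-2\right) - -55\right) = - 108 \left(-4 + 55\right) = \left(-108\right) 51 = -5508$)
$u{\left(g \right)} = -30$ ($u{\left(g \right)} = 5 - 35 = -30$)
$\frac{u{\left(181 \right)} - 19381}{-3341 + R} = \frac{-30 - 19381}{-3341 - 5508} = - \frac{19411}{-8849} = \left(-19411\right) \left(- \frac{1}{8849}\right) = \frac{19411}{8849}$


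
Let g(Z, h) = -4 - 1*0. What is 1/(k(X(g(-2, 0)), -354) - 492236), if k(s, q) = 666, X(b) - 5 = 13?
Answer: -1/491570 ≈ -2.0343e-6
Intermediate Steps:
g(Z, h) = -4 (g(Z, h) = -4 + 0 = -4)
X(b) = 18 (X(b) = 5 + 13 = 18)
1/(k(X(g(-2, 0)), -354) - 492236) = 1/(666 - 492236) = 1/(-491570) = -1/491570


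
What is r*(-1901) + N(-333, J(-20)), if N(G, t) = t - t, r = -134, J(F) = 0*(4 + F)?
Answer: 254734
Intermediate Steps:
J(F) = 0
N(G, t) = 0
r*(-1901) + N(-333, J(-20)) = -134*(-1901) + 0 = 254734 + 0 = 254734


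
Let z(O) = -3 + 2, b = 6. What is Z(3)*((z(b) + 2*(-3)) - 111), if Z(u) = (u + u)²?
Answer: -4248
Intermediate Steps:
z(O) = -1
Z(u) = 4*u² (Z(u) = (2*u)² = 4*u²)
Z(3)*((z(b) + 2*(-3)) - 111) = (4*3²)*((-1 + 2*(-3)) - 111) = (4*9)*((-1 - 6) - 111) = 36*(-7 - 111) = 36*(-118) = -4248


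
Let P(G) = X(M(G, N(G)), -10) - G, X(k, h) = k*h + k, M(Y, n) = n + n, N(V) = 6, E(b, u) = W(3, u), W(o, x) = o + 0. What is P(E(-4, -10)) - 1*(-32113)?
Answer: 32002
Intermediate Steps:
W(o, x) = o
E(b, u) = 3
M(Y, n) = 2*n
X(k, h) = k + h*k (X(k, h) = h*k + k = k + h*k)
P(G) = -108 - G (P(G) = (2*6)*(1 - 10) - G = 12*(-9) - G = -108 - G)
P(E(-4, -10)) - 1*(-32113) = (-108 - 1*3) - 1*(-32113) = (-108 - 3) + 32113 = -111 + 32113 = 32002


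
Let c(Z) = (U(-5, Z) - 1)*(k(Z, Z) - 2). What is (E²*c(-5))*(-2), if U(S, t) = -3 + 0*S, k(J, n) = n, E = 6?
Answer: -2016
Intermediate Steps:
U(S, t) = -3 (U(S, t) = -3 + 0 = -3)
c(Z) = 8 - 4*Z (c(Z) = (-3 - 1)*(Z - 2) = -4*(-2 + Z) = 8 - 4*Z)
(E²*c(-5))*(-2) = (6²*(8 - 4*(-5)))*(-2) = (36*(8 + 20))*(-2) = (36*28)*(-2) = 1008*(-2) = -2016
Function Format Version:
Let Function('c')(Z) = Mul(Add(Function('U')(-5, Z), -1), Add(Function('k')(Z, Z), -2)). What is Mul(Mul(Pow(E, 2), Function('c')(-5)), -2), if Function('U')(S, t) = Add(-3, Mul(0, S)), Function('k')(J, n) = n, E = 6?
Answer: -2016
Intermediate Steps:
Function('U')(S, t) = -3 (Function('U')(S, t) = Add(-3, 0) = -3)
Function('c')(Z) = Add(8, Mul(-4, Z)) (Function('c')(Z) = Mul(Add(-3, -1), Add(Z, -2)) = Mul(-4, Add(-2, Z)) = Add(8, Mul(-4, Z)))
Mul(Mul(Pow(E, 2), Function('c')(-5)), -2) = Mul(Mul(Pow(6, 2), Add(8, Mul(-4, -5))), -2) = Mul(Mul(36, Add(8, 20)), -2) = Mul(Mul(36, 28), -2) = Mul(1008, -2) = -2016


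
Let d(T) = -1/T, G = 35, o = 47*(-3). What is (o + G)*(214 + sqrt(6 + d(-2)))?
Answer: -22684 - 53*sqrt(26) ≈ -22954.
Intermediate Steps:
o = -141
(o + G)*(214 + sqrt(6 + d(-2))) = (-141 + 35)*(214 + sqrt(6 - 1/(-2))) = -106*(214 + sqrt(6 - 1*(-1/2))) = -106*(214 + sqrt(6 + 1/2)) = -106*(214 + sqrt(13/2)) = -106*(214 + sqrt(26)/2) = -22684 - 53*sqrt(26)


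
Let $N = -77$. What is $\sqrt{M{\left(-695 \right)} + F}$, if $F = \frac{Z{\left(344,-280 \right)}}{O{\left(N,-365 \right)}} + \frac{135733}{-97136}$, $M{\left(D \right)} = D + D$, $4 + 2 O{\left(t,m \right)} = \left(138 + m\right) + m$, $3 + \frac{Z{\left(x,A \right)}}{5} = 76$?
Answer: $\frac{i \sqrt{107884633152827}}{278332} \approx 37.318 i$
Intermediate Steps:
$Z{\left(x,A \right)} = 365$ ($Z{\left(x,A \right)} = -15 + 5 \cdot 76 = -15 + 380 = 365$)
$O{\left(t,m \right)} = 67 + m$ ($O{\left(t,m \right)} = -2 + \frac{\left(138 + m\right) + m}{2} = -2 + \frac{138 + 2 m}{2} = -2 + \left(69 + m\right) = 67 + m$)
$M{\left(D \right)} = 2 D$
$F = - \frac{2919349}{1113328}$ ($F = \frac{365}{67 - 365} + \frac{135733}{-97136} = \frac{365}{-298} + 135733 \left(- \frac{1}{97136}\right) = 365 \left(- \frac{1}{298}\right) - \frac{10441}{7472} = - \frac{365}{298} - \frac{10441}{7472} = - \frac{2919349}{1113328} \approx -2.6222$)
$\sqrt{M{\left(-695 \right)} + F} = \sqrt{2 \left(-695\right) - \frac{2919349}{1113328}} = \sqrt{-1390 - \frac{2919349}{1113328}} = \sqrt{- \frac{1550445269}{1113328}} = \frac{i \sqrt{107884633152827}}{278332}$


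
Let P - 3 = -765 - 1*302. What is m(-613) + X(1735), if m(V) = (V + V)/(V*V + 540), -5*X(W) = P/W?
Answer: 389757226/3264480575 ≈ 0.11939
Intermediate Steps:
P = -1064 (P = 3 + (-765 - 1*302) = 3 + (-765 - 302) = 3 - 1067 = -1064)
X(W) = 1064/(5*W) (X(W) = -(-1064)/(5*W) = 1064/(5*W))
m(V) = 2*V/(540 + V²) (m(V) = (2*V)/(V² + 540) = (2*V)/(540 + V²) = 2*V/(540 + V²))
m(-613) + X(1735) = 2*(-613)/(540 + (-613)²) + (1064/5)/1735 = 2*(-613)/(540 + 375769) + (1064/5)*(1/1735) = 2*(-613)/376309 + 1064/8675 = 2*(-613)*(1/376309) + 1064/8675 = -1226/376309 + 1064/8675 = 389757226/3264480575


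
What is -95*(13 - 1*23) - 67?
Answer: 883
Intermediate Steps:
-95*(13 - 1*23) - 67 = -95*(13 - 23) - 67 = -95*(-10) - 67 = 950 - 67 = 883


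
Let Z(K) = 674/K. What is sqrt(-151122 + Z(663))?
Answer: 2*I*sqrt(16607024889)/663 ≈ 388.74*I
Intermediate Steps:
sqrt(-151122 + Z(663)) = sqrt(-151122 + 674/663) = sqrt(-100193212/663) = 2*I*sqrt(16607024889)/663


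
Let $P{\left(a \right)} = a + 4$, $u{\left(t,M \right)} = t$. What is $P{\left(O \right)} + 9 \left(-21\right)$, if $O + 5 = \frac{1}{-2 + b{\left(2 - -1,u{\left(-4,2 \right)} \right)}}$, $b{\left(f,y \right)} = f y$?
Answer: $- \frac{2661}{14} \approx -190.07$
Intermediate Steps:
$O = - \frac{71}{14}$ ($O = -5 + \frac{1}{-2 + \left(2 - -1\right) \left(-4\right)} = -5 + \frac{1}{-2 + \left(2 + 1\right) \left(-4\right)} = -5 + \frac{1}{-2 + 3 \left(-4\right)} = -5 + \frac{1}{-2 - 12} = -5 + \frac{1}{-14} = -5 - \frac{1}{14} = - \frac{71}{14} \approx -5.0714$)
$P{\left(a \right)} = 4 + a$
$P{\left(O \right)} + 9 \left(-21\right) = \left(4 - \frac{71}{14}\right) + 9 \left(-21\right) = - \frac{15}{14} - 189 = - \frac{2661}{14}$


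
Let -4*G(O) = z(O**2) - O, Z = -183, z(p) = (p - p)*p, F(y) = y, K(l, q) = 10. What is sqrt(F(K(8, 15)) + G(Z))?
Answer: I*sqrt(143)/2 ≈ 5.9791*I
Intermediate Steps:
z(p) = 0 (z(p) = 0*p = 0)
G(O) = O/4 (G(O) = -(0 - O)/4 = -(-1)*O/4 = O/4)
sqrt(F(K(8, 15)) + G(Z)) = sqrt(10 + (1/4)*(-183)) = sqrt(10 - 183/4) = sqrt(-143/4) = I*sqrt(143)/2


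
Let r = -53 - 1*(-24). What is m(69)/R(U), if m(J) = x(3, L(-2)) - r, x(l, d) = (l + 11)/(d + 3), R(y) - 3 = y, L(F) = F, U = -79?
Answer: -43/76 ≈ -0.56579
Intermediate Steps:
R(y) = 3 + y
x(l, d) = (11 + l)/(3 + d)
r = -29 (r = -53 + 24 = -29)
m(J) = 43 (m(J) = (11 + 3)/(3 - 2) - 1*(-29) = 14/1 + 29 = 1*14 + 29 = 14 + 29 = 43)
m(69)/R(U) = 43/(3 - 79) = 43/(-76) = 43*(-1/76) = -43/76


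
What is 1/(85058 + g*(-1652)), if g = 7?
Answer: 1/73494 ≈ 1.3607e-5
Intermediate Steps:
1/(85058 + g*(-1652)) = 1/(85058 + 7*(-1652)) = 1/(85058 - 11564) = 1/73494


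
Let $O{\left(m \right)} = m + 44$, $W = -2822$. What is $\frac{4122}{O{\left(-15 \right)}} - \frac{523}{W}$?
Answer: $\frac{11647451}{81838} \approx 142.32$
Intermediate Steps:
$O{\left(m \right)} = 44 + m$
$\frac{4122}{O{\left(-15 \right)}} - \frac{523}{W} = \frac{4122}{44 - 15} - \frac{523}{-2822} = \frac{4122}{29} - - \frac{523}{2822} = 4122 \cdot \frac{1}{29} + \frac{523}{2822} = \frac{4122}{29} + \frac{523}{2822} = \frac{11647451}{81838}$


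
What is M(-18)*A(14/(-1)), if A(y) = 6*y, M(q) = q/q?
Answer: -84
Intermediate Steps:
M(q) = 1
M(-18)*A(14/(-1)) = 1*(6*(14/(-1))) = 1*(6*(14*(-1))) = 1*(6*(-14)) = 1*(-84) = -84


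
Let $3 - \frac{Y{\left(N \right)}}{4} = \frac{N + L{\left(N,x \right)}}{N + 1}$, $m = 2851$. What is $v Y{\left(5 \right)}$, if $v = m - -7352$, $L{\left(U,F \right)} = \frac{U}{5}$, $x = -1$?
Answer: $81624$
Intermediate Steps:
$L{\left(U,F \right)} = \frac{U}{5}$ ($L{\left(U,F \right)} = U \frac{1}{5} = \frac{U}{5}$)
$v = 10203$ ($v = 2851 - -7352 = 2851 + 7352 = 10203$)
$Y{\left(N \right)} = 12 - \frac{24 N}{5 \left(1 + N\right)}$ ($Y{\left(N \right)} = 12 - 4 \frac{N + \frac{N}{5}}{N + 1} = 12 - 4 \frac{\frac{6}{5} N}{1 + N} = 12 - 4 \frac{6 N}{5 \left(1 + N\right)} = 12 - \frac{24 N}{5 \left(1 + N\right)}$)
$v Y{\left(5 \right)} = 10203 \frac{12 \left(5 + 3 \cdot 5\right)}{5 \left(1 + 5\right)} = 10203 \frac{12 \left(5 + 15\right)}{5 \cdot 6} = 10203 \cdot \frac{12}{5} \cdot \frac{1}{6} \cdot 20 = 10203 \cdot 8 = 81624$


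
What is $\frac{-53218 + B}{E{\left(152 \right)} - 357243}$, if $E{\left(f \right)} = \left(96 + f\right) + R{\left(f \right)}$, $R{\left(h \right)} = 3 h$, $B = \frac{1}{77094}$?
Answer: $\frac{4102788491}{27487017666} \approx 0.14926$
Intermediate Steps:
$B = \frac{1}{77094} \approx 1.2971 \cdot 10^{-5}$
$E{\left(f \right)} = 96 + 4 f$ ($E{\left(f \right)} = \left(96 + f\right) + 3 f = 96 + 4 f$)
$\frac{-53218 + B}{E{\left(152 \right)} - 357243} = \frac{-53218 + \frac{1}{77094}}{\left(96 + 4 \cdot 152\right) - 357243} = - \frac{4102788491}{77094 \left(\left(96 + 608\right) - 357243\right)} = - \frac{4102788491}{77094 \left(704 - 357243\right)} = - \frac{4102788491}{77094 \left(-356539\right)} = \left(- \frac{4102788491}{77094}\right) \left(- \frac{1}{356539}\right) = \frac{4102788491}{27487017666}$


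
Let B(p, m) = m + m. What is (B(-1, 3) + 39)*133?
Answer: 5985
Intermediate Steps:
B(p, m) = 2*m
(B(-1, 3) + 39)*133 = (2*3 + 39)*133 = (6 + 39)*133 = 45*133 = 5985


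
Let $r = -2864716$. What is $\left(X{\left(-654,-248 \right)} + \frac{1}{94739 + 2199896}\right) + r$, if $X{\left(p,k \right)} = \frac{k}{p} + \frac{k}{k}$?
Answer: $- \frac{2149526139881108}{750345645} \approx -2.8647 \cdot 10^{6}$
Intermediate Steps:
$X{\left(p,k \right)} = 1 + \frac{k}{p}$ ($X{\left(p,k \right)} = \frac{k}{p} + 1 = 1 + \frac{k}{p}$)
$\left(X{\left(-654,-248 \right)} + \frac{1}{94739 + 2199896}\right) + r = \left(\frac{-248 - 654}{-654} + \frac{1}{94739 + 2199896}\right) - 2864716 = \left(\left(- \frac{1}{654}\right) \left(-902\right) + \frac{1}{2294635}\right) - 2864716 = \left(\frac{451}{327} + \frac{1}{2294635}\right) - 2864716 = \frac{1034880712}{750345645} - 2864716 = - \frac{2149526139881108}{750345645}$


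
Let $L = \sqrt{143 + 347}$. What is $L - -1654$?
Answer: $1654 + 7 \sqrt{10} \approx 1676.1$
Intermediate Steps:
$L = 7 \sqrt{10}$ ($L = \sqrt{490} = 7 \sqrt{10} \approx 22.136$)
$L - -1654 = 7 \sqrt{10} - -1654 = 7 \sqrt{10} + 1654 = 1654 + 7 \sqrt{10}$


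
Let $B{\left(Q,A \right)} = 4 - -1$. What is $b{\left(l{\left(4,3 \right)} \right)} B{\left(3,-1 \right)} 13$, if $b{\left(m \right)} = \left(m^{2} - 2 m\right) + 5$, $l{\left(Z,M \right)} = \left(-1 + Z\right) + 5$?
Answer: $3445$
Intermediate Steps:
$l{\left(Z,M \right)} = 4 + Z$
$B{\left(Q,A \right)} = 5$ ($B{\left(Q,A \right)} = 4 + 1 = 5$)
$b{\left(m \right)} = 5 + m^{2} - 2 m$
$b{\left(l{\left(4,3 \right)} \right)} B{\left(3,-1 \right)} 13 = \left(5 + \left(4 + 4\right)^{2} - 2 \left(4 + 4\right)\right) 5 \cdot 13 = \left(5 + 8^{2} - 16\right) 5 \cdot 13 = \left(5 + 64 - 16\right) 5 \cdot 13 = 53 \cdot 5 \cdot 13 = 265 \cdot 13 = 3445$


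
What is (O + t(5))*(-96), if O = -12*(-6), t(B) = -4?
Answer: -6528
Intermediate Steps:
O = 72
(O + t(5))*(-96) = (72 - 4)*(-96) = 68*(-96) = -6528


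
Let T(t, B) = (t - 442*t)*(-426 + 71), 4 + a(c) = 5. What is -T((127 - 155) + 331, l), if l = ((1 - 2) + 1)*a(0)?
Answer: -47436165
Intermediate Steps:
a(c) = 1 (a(c) = -4 + 5 = 1)
l = 0 (l = ((1 - 2) + 1)*1 = (-1 + 1)*1 = 0*1 = 0)
T(t, B) = 156555*t (T(t, B) = -441*t*(-355) = 156555*t)
-T((127 - 155) + 331, l) = -156555*((127 - 155) + 331) = -156555*(-28 + 331) = -156555*303 = -1*47436165 = -47436165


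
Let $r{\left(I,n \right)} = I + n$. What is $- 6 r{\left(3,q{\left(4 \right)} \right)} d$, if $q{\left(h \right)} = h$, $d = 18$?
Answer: $-756$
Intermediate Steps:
$- 6 r{\left(3,q{\left(4 \right)} \right)} d = - 6 \left(3 + 4\right) 18 = \left(-6\right) 7 \cdot 18 = \left(-42\right) 18 = -756$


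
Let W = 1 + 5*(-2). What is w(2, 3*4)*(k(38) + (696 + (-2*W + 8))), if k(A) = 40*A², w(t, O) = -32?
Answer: -1871424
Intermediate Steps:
W = -9 (W = 1 - 10 = -9)
w(2, 3*4)*(k(38) + (696 + (-2*W + 8))) = -32*(40*38² + (696 + (-2*(-9) + 8))) = -32*(40*1444 + (696 + (18 + 8))) = -32*(57760 + (696 + 26)) = -32*(57760 + 722) = -32*58482 = -1871424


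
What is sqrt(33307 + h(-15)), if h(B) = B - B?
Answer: sqrt(33307) ≈ 182.50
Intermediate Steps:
h(B) = 0
sqrt(33307 + h(-15)) = sqrt(33307 + 0) = sqrt(33307)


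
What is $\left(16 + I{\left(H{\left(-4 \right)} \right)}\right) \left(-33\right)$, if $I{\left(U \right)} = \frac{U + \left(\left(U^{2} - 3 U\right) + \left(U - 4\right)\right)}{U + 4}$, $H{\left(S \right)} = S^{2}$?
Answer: $- \frac{4587}{5} \approx -917.4$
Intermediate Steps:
$I{\left(U \right)} = \frac{-4 + U^{2} - U}{4 + U}$ ($I{\left(U \right)} = \frac{U + \left(\left(U^{2} - 3 U\right) + \left(-4 + U\right)\right)}{4 + U} = \frac{U - \left(4 - U^{2} + 2 U\right)}{4 + U} = \frac{-4 + U^{2} - U}{4 + U}$)
$\left(16 + I{\left(H{\left(-4 \right)} \right)}\right) \left(-33\right) = \left(16 + \frac{-4 + \left(\left(-4\right)^{2}\right)^{2} - \left(-4\right)^{2}}{4 + \left(-4\right)^{2}}\right) \left(-33\right) = \left(16 + \frac{-4 + 16^{2} - 16}{4 + 16}\right) \left(-33\right) = \left(16 + \frac{-4 + 256 - 16}{20}\right) \left(-33\right) = \left(16 + \frac{1}{20} \cdot 236\right) \left(-33\right) = \left(16 + \frac{59}{5}\right) \left(-33\right) = \frac{139}{5} \left(-33\right) = - \frac{4587}{5}$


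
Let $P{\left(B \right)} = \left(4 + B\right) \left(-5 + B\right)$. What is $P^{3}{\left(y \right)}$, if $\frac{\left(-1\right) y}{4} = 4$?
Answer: $16003008$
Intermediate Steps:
$y = -16$ ($y = \left(-4\right) 4 = -16$)
$P{\left(B \right)} = \left(-5 + B\right) \left(4 + B\right)$
$P^{3}{\left(y \right)} = \left(-20 + \left(-16\right)^{2} - -16\right)^{3} = \left(-20 + 256 + 16\right)^{3} = 252^{3} = 16003008$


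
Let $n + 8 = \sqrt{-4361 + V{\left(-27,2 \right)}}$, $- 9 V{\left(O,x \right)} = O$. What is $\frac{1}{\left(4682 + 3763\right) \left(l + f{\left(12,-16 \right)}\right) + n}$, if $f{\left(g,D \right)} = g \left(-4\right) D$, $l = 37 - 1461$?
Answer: $- \frac{2769964}{15345401124771} - \frac{i \sqrt{4358}}{30690802249542} \approx -1.8051 \cdot 10^{-7} - 2.151 \cdot 10^{-12} i$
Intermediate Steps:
$l = -1424$ ($l = 37 - 1461 = -1424$)
$V{\left(O,x \right)} = - \frac{O}{9}$
$f{\left(g,D \right)} = - 4 D g$ ($f{\left(g,D \right)} = - 4 g D = - 4 D g$)
$n = -8 + i \sqrt{4358}$ ($n = -8 + \sqrt{-4361 - -3} = -8 + \sqrt{-4361 + 3} = -8 + \sqrt{-4358} = -8 + i \sqrt{4358} \approx -8.0 + 66.015 i$)
$\frac{1}{\left(4682 + 3763\right) \left(l + f{\left(12,-16 \right)}\right) + n} = \frac{1}{\left(4682 + 3763\right) \left(-1424 - \left(-64\right) 12\right) - \left(8 - i \sqrt{4358}\right)} = \frac{1}{8445 \left(-1424 + 768\right) - \left(8 - i \sqrt{4358}\right)} = \frac{1}{8445 \left(-656\right) - \left(8 - i \sqrt{4358}\right)} = \frac{1}{-5539920 - \left(8 - i \sqrt{4358}\right)} = \frac{1}{-5539928 + i \sqrt{4358}}$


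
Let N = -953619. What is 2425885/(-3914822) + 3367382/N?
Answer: -15496071163819/3733248640818 ≈ -4.1508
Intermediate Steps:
2425885/(-3914822) + 3367382/N = 2425885/(-3914822) + 3367382/(-953619) = 2425885*(-1/3914822) + 3367382*(-1/953619) = -2425885/3914822 - 3367382/953619 = -15496071163819/3733248640818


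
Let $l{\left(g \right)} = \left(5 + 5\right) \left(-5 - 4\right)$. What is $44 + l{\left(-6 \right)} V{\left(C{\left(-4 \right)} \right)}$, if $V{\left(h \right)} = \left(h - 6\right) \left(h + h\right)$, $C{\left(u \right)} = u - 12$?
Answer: $-63316$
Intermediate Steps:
$l{\left(g \right)} = -90$ ($l{\left(g \right)} = 10 \left(-9\right) = -90$)
$C{\left(u \right)} = -12 + u$ ($C{\left(u \right)} = u - 12 = -12 + u$)
$V{\left(h \right)} = 2 h \left(-6 + h\right)$ ($V{\left(h \right)} = \left(-6 + h\right) 2 h = 2 h \left(-6 + h\right)$)
$44 + l{\left(-6 \right)} V{\left(C{\left(-4 \right)} \right)} = 44 - 90 \cdot 2 \left(-12 - 4\right) \left(-6 - 16\right) = 44 - 90 \cdot 2 \left(-16\right) \left(-6 - 16\right) = 44 - 90 \cdot 2 \left(-16\right) \left(-22\right) = 44 - 63360 = -63316$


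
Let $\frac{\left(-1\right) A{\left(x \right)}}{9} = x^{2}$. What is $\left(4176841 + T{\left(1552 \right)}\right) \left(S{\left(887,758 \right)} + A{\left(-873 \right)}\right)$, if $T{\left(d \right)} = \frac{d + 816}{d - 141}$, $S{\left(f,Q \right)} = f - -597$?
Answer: $- \frac{40415890971720863}{1411} \approx -2.8643 \cdot 10^{13}$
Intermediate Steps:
$S{\left(f,Q \right)} = 597 + f$ ($S{\left(f,Q \right)} = f + 597 = 597 + f$)
$T{\left(d \right)} = \frac{816 + d}{-141 + d}$
$A{\left(x \right)} = - 9 x^{2}$
$\left(4176841 + T{\left(1552 \right)}\right) \left(S{\left(887,758 \right)} + A{\left(-873 \right)}\right) = \left(4176841 + \frac{816 + 1552}{-141 + 1552}\right) \left(\left(597 + 887\right) - 9 \left(-873\right)^{2}\right) = \left(4176841 + \frac{1}{1411} \cdot 2368\right) \left(1484 - 6859161\right) = \left(4176841 + \frac{2368}{1411}\right) \left(-6857677\right) = \frac{5893525019}{1411} \left(-6857677\right) = - \frac{40415890971720863}{1411}$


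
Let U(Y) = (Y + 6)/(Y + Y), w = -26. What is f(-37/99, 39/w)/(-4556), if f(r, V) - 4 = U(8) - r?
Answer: -4157/3608352 ≈ -0.0011520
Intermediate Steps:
U(Y) = (6 + Y)/(2*Y) (U(Y) = (6 + Y)/((2*Y)) = (6 + Y)*(1/(2*Y)) = (6 + Y)/(2*Y))
f(r, V) = 39/8 - r (f(r, V) = 4 + ((1/2)*(6 + 8)/8 - r) = 4 + ((1/2)*(1/8)*14 - r) = 4 + (7/8 - r) = 39/8 - r)
f(-37/99, 39/w)/(-4556) = (39/8 - (-37)/99)/(-4556) = (39/8 - (-37)/99)*(-1/4556) = (39/8 - 1*(-37/99))*(-1/4556) = (39/8 + 37/99)*(-1/4556) = (4157/792)*(-1/4556) = -4157/3608352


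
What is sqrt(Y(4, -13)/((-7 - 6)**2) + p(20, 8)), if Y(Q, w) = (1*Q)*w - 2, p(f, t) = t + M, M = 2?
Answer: 2*sqrt(409)/13 ≈ 3.1113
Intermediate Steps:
p(f, t) = 2 + t (p(f, t) = t + 2 = 2 + t)
Y(Q, w) = -2 + Q*w (Y(Q, w) = Q*w - 2 = -2 + Q*w)
sqrt(Y(4, -13)/((-7 - 6)**2) + p(20, 8)) = sqrt((-2 + 4*(-13))/((-7 - 6)**2) + (2 + 8)) = sqrt((-2 - 52)/((-13)**2) + 10) = sqrt(-54/169 + 10) = sqrt(1636/169) = 2*sqrt(409)/13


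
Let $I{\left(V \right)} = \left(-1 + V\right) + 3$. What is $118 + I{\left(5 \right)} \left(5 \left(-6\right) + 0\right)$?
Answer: $-92$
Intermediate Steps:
$I{\left(V \right)} = 2 + V$
$118 + I{\left(5 \right)} \left(5 \left(-6\right) + 0\right) = 118 + \left(2 + 5\right) \left(5 \left(-6\right) + 0\right) = 118 + 7 \left(-30 + 0\right) = 118 + 7 \left(-30\right) = 118 - 210 = -92$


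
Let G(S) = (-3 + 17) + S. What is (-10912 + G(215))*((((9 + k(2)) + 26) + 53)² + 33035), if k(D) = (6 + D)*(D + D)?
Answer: -506748105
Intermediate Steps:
k(D) = 2*D*(6 + D) (k(D) = (6 + D)*(2*D) = 2*D*(6 + D))
G(S) = 14 + S
(-10912 + G(215))*((((9 + k(2)) + 26) + 53)² + 33035) = (-10912 + (14 + 215))*((((9 + 2*2*(6 + 2)) + 26) + 53)² + 33035) = (-10912 + 229)*((((9 + 2*2*8) + 26) + 53)² + 33035) = -10683*((((9 + 32) + 26) + 53)² + 33035) = -10683*(((41 + 26) + 53)² + 33035) = -10683*((67 + 53)² + 33035) = -10683*(120² + 33035) = -10683*(14400 + 33035) = -10683*47435 = -506748105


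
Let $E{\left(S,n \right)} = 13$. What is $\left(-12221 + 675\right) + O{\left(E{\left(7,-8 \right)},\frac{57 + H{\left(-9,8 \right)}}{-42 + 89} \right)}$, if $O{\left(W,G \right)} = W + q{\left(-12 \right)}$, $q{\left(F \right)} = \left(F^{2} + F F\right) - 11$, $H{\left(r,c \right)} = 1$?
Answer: $-11256$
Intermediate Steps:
$q{\left(F \right)} = -11 + 2 F^{2}$ ($q{\left(F \right)} = \left(F^{2} + F^{2}\right) - 11 = 2 F^{2} - 11 = -11 + 2 F^{2}$)
$O{\left(W,G \right)} = 277 + W$ ($O{\left(W,G \right)} = W - \left(11 - 2 \left(-12\right)^{2}\right) = W + \left(-11 + 2 \cdot 144\right) = W + \left(-11 + 288\right) = W + 277 = 277 + W$)
$\left(-12221 + 675\right) + O{\left(E{\left(7,-8 \right)},\frac{57 + H{\left(-9,8 \right)}}{-42 + 89} \right)} = \left(-12221 + 675\right) + \left(277 + 13\right) = -11546 + 290 = -11256$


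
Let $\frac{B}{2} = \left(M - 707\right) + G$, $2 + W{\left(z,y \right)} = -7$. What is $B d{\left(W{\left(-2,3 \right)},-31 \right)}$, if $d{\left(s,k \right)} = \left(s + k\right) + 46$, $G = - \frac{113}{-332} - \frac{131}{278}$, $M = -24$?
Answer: $- \frac{101220681}{11537} \approx -8773.6$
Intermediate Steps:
$W{\left(z,y \right)} = -9$ ($W{\left(z,y \right)} = -2 - 7 = -9$)
$G = - \frac{6039}{46148}$ ($G = \left(-113\right) \left(- \frac{1}{332}\right) - \frac{131}{278} = \frac{113}{332} - \frac{131}{278} = - \frac{6039}{46148} \approx -0.13086$)
$d{\left(s,k \right)} = 46 + k + s$ ($d{\left(s,k \right)} = \left(k + s\right) + 46 = 46 + k + s$)
$B = - \frac{33740227}{23074}$ ($B = 2 \left(\left(-24 - 707\right) - \frac{6039}{46148}\right) = 2 \left(-731 - \frac{6039}{46148}\right) = 2 \left(- \frac{33740227}{46148}\right) = - \frac{33740227}{23074} \approx -1462.3$)
$B d{\left(W{\left(-2,3 \right)},-31 \right)} = - \frac{33740227 \left(46 - 31 - 9\right)}{23074} = \left(- \frac{33740227}{23074}\right) 6 = - \frac{101220681}{11537}$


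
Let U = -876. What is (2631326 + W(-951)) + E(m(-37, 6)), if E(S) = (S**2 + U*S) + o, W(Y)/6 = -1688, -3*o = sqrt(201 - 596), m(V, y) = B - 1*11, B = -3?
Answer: 2633658 - I*sqrt(395)/3 ≈ 2.6337e+6 - 6.6249*I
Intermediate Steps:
m(V, y) = -14 (m(V, y) = -3 - 1*11 = -3 - 11 = -14)
o = -I*sqrt(395)/3 (o = -sqrt(201 - 596)/3 = -I*sqrt(395)/3 ≈ -6.6249*I)
W(Y) = -10128 (W(Y) = 6*(-1688) = -10128)
E(S) = S**2 - 876*S - I*sqrt(395)/3 (E(S) = (S**2 - 876*S) - I*sqrt(395)/3 = S**2 - 876*S - I*sqrt(395)/3)
(2631326 + W(-951)) + E(m(-37, 6)) = (2631326 - 10128) + ((-14)**2 - 876*(-14) - I*sqrt(395)/3) = 2621198 + (196 + 12264 - I*sqrt(395)/3) = 2621198 + (12460 - I*sqrt(395)/3) = 2633658 - I*sqrt(395)/3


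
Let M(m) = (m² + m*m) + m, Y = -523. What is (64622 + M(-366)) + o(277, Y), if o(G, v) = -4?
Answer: 332164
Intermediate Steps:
M(m) = m + 2*m² (M(m) = (m² + m²) + m = 2*m² + m = m + 2*m²)
(64622 + M(-366)) + o(277, Y) = (64622 - 366*(1 + 2*(-366))) - 4 = (64622 - 366*(1 - 732)) - 4 = (64622 - 366*(-731)) - 4 = (64622 + 267546) - 4 = 332168 - 4 = 332164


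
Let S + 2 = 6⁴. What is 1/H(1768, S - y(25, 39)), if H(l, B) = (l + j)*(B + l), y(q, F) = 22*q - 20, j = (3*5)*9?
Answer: 1/4818396 ≈ 2.0754e-7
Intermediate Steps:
S = 1294 (S = -2 + 6⁴ = -2 + 1296 = 1294)
j = 135 (j = 15*9 = 135)
y(q, F) = -20 + 22*q
H(l, B) = (135 + l)*(B + l) (H(l, B) = (l + 135)*(B + l) = (135 + l)*(B + l))
1/H(1768, S - y(25, 39)) = 1/(1768² + 135*(1294 - (-20 + 22*25)) + 135*1768 + (1294 - (-20 + 22*25))*1768) = 1/(3125824 + 135*(1294 - (-20 + 550)) + 238680 + (1294 - (-20 + 550))*1768) = 1/(3125824 + 135*(1294 - 1*530) + 238680 + (1294 - 1*530)*1768) = 1/(3125824 + 135*(1294 - 530) + 238680 + (1294 - 530)*1768) = 1/(3125824 + 135*764 + 238680 + 764*1768) = 1/(3125824 + 103140 + 238680 + 1350752) = 1/4818396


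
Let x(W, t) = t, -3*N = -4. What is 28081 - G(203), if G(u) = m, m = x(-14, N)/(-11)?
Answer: 926677/33 ≈ 28081.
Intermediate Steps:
N = 4/3 (N = -⅓*(-4) = 4/3 ≈ 1.3333)
m = -4/33 (m = (4/3)/(-11) = (4/3)*(-1/11) = -4/33 ≈ -0.12121)
G(u) = -4/33
28081 - G(203) = 28081 - 1*(-4/33) = 28081 + 4/33 = 926677/33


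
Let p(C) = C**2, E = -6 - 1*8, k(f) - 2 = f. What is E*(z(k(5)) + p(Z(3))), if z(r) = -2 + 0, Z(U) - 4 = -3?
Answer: 14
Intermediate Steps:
k(f) = 2 + f
Z(U) = 1 (Z(U) = 4 - 3 = 1)
E = -14 (E = -6 - 8 = -14)
z(r) = -2
E*(z(k(5)) + p(Z(3))) = -14*(-2 + 1**2) = -14*(-2 + 1) = -14*(-1) = 14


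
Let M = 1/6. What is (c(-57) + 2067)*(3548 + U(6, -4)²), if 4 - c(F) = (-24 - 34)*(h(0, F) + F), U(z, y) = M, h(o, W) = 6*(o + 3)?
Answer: -24396239/36 ≈ -6.7767e+5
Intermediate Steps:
h(o, W) = 18 + 6*o (h(o, W) = 6*(3 + o) = 18 + 6*o)
M = ⅙ ≈ 0.16667
U(z, y) = ⅙
c(F) = 1048 + 58*F (c(F) = 4 - (-24 - 34)*((18 + 6*0) + F) = 4 - (-58)*((18 + 0) + F) = 4 - (-58)*(18 + F) = 4 - (-1044 - 58*F) = 4 + (1044 + 58*F) = 1048 + 58*F)
(c(-57) + 2067)*(3548 + U(6, -4)²) = ((1048 + 58*(-57)) + 2067)*(3548 + (⅙)²) = ((1048 - 3306) + 2067)*(3548 + 1/36) = (-2258 + 2067)*(127729/36) = -191*127729/36 = -24396239/36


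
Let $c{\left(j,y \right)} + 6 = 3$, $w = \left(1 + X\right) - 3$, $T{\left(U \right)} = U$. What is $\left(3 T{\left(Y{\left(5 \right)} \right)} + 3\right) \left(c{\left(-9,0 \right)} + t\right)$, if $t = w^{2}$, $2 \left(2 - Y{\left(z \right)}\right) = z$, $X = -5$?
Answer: $69$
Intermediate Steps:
$Y{\left(z \right)} = 2 - \frac{z}{2}$
$w = -7$ ($w = \left(1 - 5\right) - 3 = -4 - 3 = -7$)
$c{\left(j,y \right)} = -3$ ($c{\left(j,y \right)} = -6 + 3 = -3$)
$t = 49$ ($t = \left(-7\right)^{2} = 49$)
$\left(3 T{\left(Y{\left(5 \right)} \right)} + 3\right) \left(c{\left(-9,0 \right)} + t\right) = \left(3 \left(2 - \frac{5}{2}\right) + 3\right) \left(-3 + 49\right) = \left(3 \left(2 - \frac{5}{2}\right) + 3\right) 46 = \left(3 \left(- \frac{1}{2}\right) + 3\right) 46 = \left(- \frac{3}{2} + 3\right) 46 = \frac{3}{2} \cdot 46 = 69$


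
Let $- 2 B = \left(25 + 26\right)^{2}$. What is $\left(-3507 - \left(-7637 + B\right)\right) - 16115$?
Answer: $- \frac{21369}{2} \approx -10685.0$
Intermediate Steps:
$B = - \frac{2601}{2}$ ($B = - \frac{\left(25 + 26\right)^{2}}{2} = - \frac{51^{2}}{2} = \left(- \frac{1}{2}\right) 2601 = - \frac{2601}{2} \approx -1300.5$)
$\left(-3507 - \left(-7637 + B\right)\right) - 16115 = \left(-3507 + \left(7637 - - \frac{2601}{2}\right)\right) - 16115 = \left(-3507 + \left(7637 + \frac{2601}{2}\right)\right) - 16115 = \left(-3507 + \frac{17875}{2}\right) - 16115 = \frac{10861}{2} - 16115 = - \frac{21369}{2}$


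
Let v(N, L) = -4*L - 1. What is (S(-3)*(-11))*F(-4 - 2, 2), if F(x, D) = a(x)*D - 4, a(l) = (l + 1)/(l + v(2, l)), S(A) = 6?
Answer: 5148/17 ≈ 302.82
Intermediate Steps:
v(N, L) = -1 - 4*L
a(l) = (1 + l)/(-1 - 3*l) (a(l) = (l + 1)/(l + (-1 - 4*l)) = (1 + l)/(-1 - 3*l))
F(x, D) = -4 + D*(-1 - x)/(1 + 3*x) (F(x, D) = ((-1 - x)/(1 + 3*x))*D - 4 = D*(-1 - x)/(1 + 3*x) - 4 = -4 + D*(-1 - x)/(1 + 3*x))
(S(-3)*(-11))*F(-4 - 2, 2) = (6*(-11))*((-4 - 12*(-4 - 2) - 1*2*(1 + (-4 - 2)))/(1 + 3*(-4 - 2))) = -66*(-4 - 12*(-6) - 1*2*(1 - 6))/(1 + 3*(-6)) = -66*(-4 + 72 - 1*2*(-5))/(1 - 18) = -66*(-4 + 72 + 10)/(-17) = -(-66)*78/17 = -66*(-78/17) = 5148/17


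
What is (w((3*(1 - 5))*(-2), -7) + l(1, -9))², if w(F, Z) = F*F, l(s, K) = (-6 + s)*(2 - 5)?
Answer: 349281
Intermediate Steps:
l(s, K) = 18 - 3*s (l(s, K) = (-6 + s)*(-3) = 18 - 3*s)
w(F, Z) = F²
(w((3*(1 - 5))*(-2), -7) + l(1, -9))² = (((3*(1 - 5))*(-2))² + (18 - 3*1))² = (((3*(-4))*(-2))² + (18 - 3))² = ((-12*(-2))² + 15)² = (24² + 15)² = (576 + 15)² = 591² = 349281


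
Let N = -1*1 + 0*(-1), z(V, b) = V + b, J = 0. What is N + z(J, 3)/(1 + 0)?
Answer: 2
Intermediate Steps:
N = -1 (N = -1 + 0 = -1)
N + z(J, 3)/(1 + 0) = -1 + (0 + 3)/(1 + 0) = -1 + 3/1 = -1 + 1*3 = -1 + 3 = 2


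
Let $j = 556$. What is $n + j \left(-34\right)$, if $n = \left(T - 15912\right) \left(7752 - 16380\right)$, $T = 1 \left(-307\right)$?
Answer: $139918628$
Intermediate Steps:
$T = -307$
$n = 139937532$ ($n = \left(-307 - 15912\right) \left(7752 - 16380\right) = \left(-16219\right) \left(-8628\right) = 139937532$)
$n + j \left(-34\right) = 139937532 + 556 \left(-34\right) = 139937532 - 18904 = 139918628$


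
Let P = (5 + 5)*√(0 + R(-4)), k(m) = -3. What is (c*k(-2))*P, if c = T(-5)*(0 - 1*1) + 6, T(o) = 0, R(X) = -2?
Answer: -180*I*√2 ≈ -254.56*I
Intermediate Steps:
P = 10*I*√2 (P = (5 + 5)*√(0 - 2) = 10*√(-2) = 10*(I*√2) = 10*I*√2 ≈ 14.142*I)
c = 6 (c = 0*(0 - 1*1) + 6 = 0*(0 - 1) + 6 = 0*(-1) + 6 = 0 + 6 = 6)
(c*k(-2))*P = (6*(-3))*(10*I*√2) = -180*I*√2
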